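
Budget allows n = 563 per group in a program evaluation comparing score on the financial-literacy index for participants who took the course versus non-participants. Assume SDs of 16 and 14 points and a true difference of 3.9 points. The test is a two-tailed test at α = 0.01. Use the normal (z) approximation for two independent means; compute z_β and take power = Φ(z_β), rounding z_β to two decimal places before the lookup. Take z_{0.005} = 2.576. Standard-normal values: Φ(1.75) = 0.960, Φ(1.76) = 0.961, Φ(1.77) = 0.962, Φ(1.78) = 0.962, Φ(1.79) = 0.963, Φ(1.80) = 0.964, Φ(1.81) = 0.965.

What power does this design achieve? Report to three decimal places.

z_β = δ·√(n/(σ₁²+σ₂²)) − z_{α/2}
    = 3.9 · √(563/452) − 2.576
    = 3.9 · 1.11605 − 2.576
    = 4.3526 − 2.576 = 1.7766 → 1.78
Power = Φ(1.78) = 0.962.

Power ≈ 0.962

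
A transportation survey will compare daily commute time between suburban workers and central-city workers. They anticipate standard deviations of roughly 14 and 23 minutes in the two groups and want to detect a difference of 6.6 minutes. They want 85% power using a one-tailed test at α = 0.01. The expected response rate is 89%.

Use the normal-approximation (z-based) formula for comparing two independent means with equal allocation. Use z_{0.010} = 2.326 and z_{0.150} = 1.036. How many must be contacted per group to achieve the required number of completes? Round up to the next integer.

n = (z_α + z_β)² · (σ₁² + σ₂²) / δ²
  = (2.326 + 1.036)² · (14² + 23² = 725) / 6.6²
  = 11.3030 · 725 / 43.56
  = 188.12
Adjust for 89% response: 188.12 / 0.89 = 211.38.
Round up → n = 212 per group.

n = 212 per group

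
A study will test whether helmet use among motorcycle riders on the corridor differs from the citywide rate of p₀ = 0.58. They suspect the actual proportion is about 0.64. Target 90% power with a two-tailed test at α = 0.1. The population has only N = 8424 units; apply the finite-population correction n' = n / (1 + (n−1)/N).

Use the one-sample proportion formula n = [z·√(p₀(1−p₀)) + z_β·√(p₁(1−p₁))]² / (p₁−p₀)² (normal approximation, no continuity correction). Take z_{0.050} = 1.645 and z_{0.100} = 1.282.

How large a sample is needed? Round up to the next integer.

n = 531

n = [z_{α/2}·√(p₀q₀) + z_β·√(p₁q₁)]² / (p₁ − p₀)²
  = [1.645·√(0.58·0.42) + 1.282·√(0.64·0.36)]² / (0.06)²
  = [1.645·0.4936 + 1.282·0.4800]² / 0.0036
  = [1.4273]² / 0.0036
  = 565.86
Finite-population correction (N = 8424): 565.86 / (1 + (565.86 − 1)/8424) = 530.30.
Round up → n = 531.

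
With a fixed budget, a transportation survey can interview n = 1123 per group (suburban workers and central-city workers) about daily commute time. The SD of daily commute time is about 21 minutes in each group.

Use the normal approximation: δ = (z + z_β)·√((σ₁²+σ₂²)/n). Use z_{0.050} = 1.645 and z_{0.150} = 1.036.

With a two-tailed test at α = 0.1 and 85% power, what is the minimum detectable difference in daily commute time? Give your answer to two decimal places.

Minimum detectable difference ≈ 2.38 minutes

δ = (z_{α/2} + z_β) · √((σ₁²+σ₂²)/n)
  = (1.645 + 1.036) · √(882/1123)
  = 2.681 · √0.7854
  = 2.681 · 0.8862
  = 2.3760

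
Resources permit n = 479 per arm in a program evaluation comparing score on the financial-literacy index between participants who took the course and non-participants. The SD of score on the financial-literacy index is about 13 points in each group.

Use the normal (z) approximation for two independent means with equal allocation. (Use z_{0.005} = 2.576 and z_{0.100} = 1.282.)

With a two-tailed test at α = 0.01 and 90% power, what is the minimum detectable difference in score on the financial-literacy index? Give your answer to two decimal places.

δ = (z_{α/2} + z_β) · √((σ₁²+σ₂²)/n)
  = (2.576 + 1.282) · √(338/479)
  = 3.858 · √0.70564
  = 3.858 · 0.8400
  = 3.2408

Minimum detectable difference ≈ 3.24 points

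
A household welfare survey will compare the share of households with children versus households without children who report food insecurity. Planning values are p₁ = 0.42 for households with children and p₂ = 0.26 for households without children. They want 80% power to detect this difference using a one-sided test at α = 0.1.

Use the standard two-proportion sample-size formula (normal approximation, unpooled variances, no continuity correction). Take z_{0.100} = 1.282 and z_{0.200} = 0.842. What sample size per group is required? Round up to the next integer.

n = 77 per group

n = (z_α + z_β)² · [p₁(1−p₁) + p₂(1−p₂)] / (p₁ − p₂)²
  = (1.282 + 0.842)² · (0.42·0.58 + 0.26·0.74) / (0.16)²
  = (2.124)² · (0.2436 + 0.1924) / 0.0256
  = 4.5114 · 0.4360 / 0.0256
  = 76.83
Round up → n = 77 per group.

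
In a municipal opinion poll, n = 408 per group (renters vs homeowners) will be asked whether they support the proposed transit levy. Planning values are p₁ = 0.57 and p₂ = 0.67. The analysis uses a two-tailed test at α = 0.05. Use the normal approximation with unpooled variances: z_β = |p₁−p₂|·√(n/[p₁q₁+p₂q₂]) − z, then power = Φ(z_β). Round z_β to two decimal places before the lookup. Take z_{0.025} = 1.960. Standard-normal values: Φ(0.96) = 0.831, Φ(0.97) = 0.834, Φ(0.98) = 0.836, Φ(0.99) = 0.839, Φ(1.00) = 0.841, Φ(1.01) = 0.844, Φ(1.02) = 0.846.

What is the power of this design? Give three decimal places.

z_β = |p₁−p₂|·√(n/[p₁q₁+p₂q₂]) − z_{α/2}
    = 0.10 · √(408/0.4662) − 1.960
    = 0.10 · 29.5831 − 1.960
    = 2.9583 − 1.960 = 0.9983 → 1.00
Power = Φ(1.00) = 0.841.

Power ≈ 0.841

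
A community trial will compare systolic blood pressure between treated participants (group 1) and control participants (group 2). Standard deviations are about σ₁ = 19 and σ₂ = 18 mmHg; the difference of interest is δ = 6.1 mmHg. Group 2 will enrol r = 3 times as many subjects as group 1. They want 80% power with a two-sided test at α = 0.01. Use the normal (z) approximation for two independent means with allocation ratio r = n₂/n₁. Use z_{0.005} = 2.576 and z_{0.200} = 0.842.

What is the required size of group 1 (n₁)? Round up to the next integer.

n₁ = (z_{α/2} + z_β)² · (σ₁² + σ₂²/r) / δ²
   = (2.576 + 0.842)² · (19² + 18²/3) / 6.1²
   = 11.6827 · (361 + 108) / 37.21
   = 11.6827 · 469 / 37.21
   = 147.25
Round up → n₁ = 148; n₂ = r·n₁ = 3 × 148 = 444.

n₁ = 148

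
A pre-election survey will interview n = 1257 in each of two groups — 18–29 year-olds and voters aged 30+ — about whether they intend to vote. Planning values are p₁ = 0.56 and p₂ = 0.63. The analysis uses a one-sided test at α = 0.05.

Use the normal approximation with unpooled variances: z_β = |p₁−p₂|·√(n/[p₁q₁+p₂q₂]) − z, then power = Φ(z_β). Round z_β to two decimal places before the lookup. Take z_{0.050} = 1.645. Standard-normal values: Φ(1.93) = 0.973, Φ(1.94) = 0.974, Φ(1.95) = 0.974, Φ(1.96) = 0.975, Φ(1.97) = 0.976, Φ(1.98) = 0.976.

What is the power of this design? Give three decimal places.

Power ≈ 0.974

z_β = |p₁−p₂|·√(n/[p₁q₁+p₂q₂]) − z_α
    = 0.07 · √(1257/0.4795) − 1.645
    = 0.07 · 51.2004 − 1.645
    = 3.5840 − 1.645 = 1.9390 → 1.94
Power = Φ(1.94) = 0.974.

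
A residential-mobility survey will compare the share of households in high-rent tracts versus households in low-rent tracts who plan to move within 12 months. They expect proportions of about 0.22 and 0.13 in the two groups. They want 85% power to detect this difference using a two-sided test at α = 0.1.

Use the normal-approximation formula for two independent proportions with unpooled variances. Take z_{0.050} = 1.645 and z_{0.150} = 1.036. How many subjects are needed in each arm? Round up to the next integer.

n = 253 per group

n = (z_{α/2} + z_β)² · [p₁(1−p₁) + p₂(1−p₂)] / (p₁ − p₂)²
  = (1.645 + 1.036)² · (0.22·0.78 + 0.13·0.87) / (0.09)²
  = (2.681)² · (0.1716 + 0.1131) / 0.0081
  = 7.1878 · 0.2847 / 0.0081
  = 252.64
Round up → n = 253 per group.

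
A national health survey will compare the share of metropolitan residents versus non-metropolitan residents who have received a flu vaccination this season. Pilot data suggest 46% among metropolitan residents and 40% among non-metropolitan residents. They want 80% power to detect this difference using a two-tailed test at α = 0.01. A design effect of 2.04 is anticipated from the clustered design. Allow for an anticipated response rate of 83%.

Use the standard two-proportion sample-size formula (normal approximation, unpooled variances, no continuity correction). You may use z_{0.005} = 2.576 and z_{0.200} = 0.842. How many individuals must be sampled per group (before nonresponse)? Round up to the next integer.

n = 3896 per group

n = (z_{α/2} + z_β)² · [p₁(1−p₁) + p₂(1−p₂)] / (p₁ − p₂)²
  = (2.576 + 0.842)² · (0.46·0.54 + 0.40·0.60) / (0.06)²
  = (3.418)² · (0.2484 + 0.2400) / 0.0036
  = 11.6827 · 0.4884 / 0.0036
  = 1584.96
Design effect: 2.04 × 1584.96 = 3233.31.
Adjust for 83% response: 3233.31 / 0.83 = 3895.56.
Round up → n = 3896 per group.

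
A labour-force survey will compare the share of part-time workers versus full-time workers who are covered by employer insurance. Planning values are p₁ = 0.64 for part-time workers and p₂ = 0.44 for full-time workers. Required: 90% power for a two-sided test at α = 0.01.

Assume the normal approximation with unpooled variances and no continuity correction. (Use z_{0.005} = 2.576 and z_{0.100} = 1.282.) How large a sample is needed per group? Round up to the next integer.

n = (z_{α/2} + z_β)² · [p₁(1−p₁) + p₂(1−p₂)] / (p₁ − p₂)²
  = (2.576 + 1.282)² · (0.64·0.36 + 0.44·0.56) / (0.20)²
  = (3.858)² · (0.2304 + 0.2464) / 0.0400
  = 14.8842 · 0.4768 / 0.0400
  = 177.42
Round up → n = 178 per group.

n = 178 per group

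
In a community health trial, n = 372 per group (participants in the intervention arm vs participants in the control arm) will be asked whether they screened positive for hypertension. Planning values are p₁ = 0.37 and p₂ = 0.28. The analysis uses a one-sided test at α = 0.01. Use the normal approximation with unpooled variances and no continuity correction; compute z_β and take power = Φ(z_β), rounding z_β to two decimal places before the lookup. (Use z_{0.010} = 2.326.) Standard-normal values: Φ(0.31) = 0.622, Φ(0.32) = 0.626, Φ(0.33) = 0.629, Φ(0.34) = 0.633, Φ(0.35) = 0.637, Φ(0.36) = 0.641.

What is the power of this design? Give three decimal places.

z_β = |p₁−p₂|·√(n/[p₁q₁+p₂q₂]) − z_α
    = 0.09 · √(372/0.4347) − 2.326
    = 0.09 · 29.2534 − 2.326
    = 2.6328 − 2.326 = 0.3068 → 0.31
Power = Φ(0.31) = 0.622.

Power ≈ 0.622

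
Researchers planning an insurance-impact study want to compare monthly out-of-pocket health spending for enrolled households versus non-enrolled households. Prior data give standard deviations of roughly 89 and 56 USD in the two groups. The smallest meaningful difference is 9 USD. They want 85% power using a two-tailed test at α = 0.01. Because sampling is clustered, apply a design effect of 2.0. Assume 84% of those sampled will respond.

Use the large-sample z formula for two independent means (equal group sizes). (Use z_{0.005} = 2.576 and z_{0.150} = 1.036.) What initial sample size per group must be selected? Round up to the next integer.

n = 4241 per group

n = (z_{α/2} + z_β)² · (σ₁² + σ₂²) / δ²
  = (2.576 + 1.036)² · (89² + 56² = 11057) / 9²
  = 13.0465 · 11057 / 81
  = 1780.93
Design effect: 2.0 × 1780.93 = 3561.87.
Adjust for 84% response: 3561.87 / 0.84 = 4240.32.
Round up → n = 4241 per group.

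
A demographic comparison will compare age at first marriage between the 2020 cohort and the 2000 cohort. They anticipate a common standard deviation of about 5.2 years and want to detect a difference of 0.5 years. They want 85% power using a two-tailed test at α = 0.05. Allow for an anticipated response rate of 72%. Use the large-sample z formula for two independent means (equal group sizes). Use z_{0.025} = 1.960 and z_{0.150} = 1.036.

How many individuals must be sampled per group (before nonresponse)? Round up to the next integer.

n = (z_{α/2} + z_β)² · (σ₁² + σ₂²) / δ²
  = (1.960 + 1.036)² · (2·5.2² = 54.08) / 0.5²
  = 8.9760 · 54.08 / 0.25
  = 1941.69
Adjust for 72% response: 1941.69 / 0.72 = 2696.79.
Round up → n = 2697 per group.

n = 2697 per group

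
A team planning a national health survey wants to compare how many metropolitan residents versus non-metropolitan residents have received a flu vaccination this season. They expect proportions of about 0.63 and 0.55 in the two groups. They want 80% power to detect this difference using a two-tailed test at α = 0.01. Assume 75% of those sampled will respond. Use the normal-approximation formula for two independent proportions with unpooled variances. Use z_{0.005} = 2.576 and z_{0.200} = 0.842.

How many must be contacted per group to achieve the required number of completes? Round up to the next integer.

n = 1170 per group

n = (z_{α/2} + z_β)² · [p₁(1−p₁) + p₂(1−p₂)] / (p₁ − p₂)²
  = (2.576 + 0.842)² · (0.63·0.37 + 0.55·0.45) / (0.08)²
  = (3.418)² · (0.2331 + 0.2475) / 0.0064
  = 11.6827 · 0.4806 / 0.0064
  = 877.30
Adjust for 75% response: 877.30 / 0.75 = 1169.73.
Round up → n = 1170 per group.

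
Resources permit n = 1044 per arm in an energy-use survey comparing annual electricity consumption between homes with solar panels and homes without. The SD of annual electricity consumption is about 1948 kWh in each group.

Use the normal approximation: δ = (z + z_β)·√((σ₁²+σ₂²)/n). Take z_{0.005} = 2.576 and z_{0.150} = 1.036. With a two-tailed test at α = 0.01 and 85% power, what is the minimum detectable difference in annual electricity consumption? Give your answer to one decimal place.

Minimum detectable difference ≈ 308.0 kWh

δ = (z_{α/2} + z_β) · √((σ₁²+σ₂²)/n)
  = (2.576 + 1.036) · √(7589408/1044)
  = 3.612 · √7269.5
  = 3.612 · 85.2616
  = 307.9651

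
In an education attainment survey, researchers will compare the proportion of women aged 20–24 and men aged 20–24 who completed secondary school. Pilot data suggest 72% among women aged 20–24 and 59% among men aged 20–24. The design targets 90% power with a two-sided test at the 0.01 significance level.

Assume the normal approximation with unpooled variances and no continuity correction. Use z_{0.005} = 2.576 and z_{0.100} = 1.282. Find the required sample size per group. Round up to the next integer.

n = 391 per group

n = (z_{α/2} + z_β)² · [p₁(1−p₁) + p₂(1−p₂)] / (p₁ − p₂)²
  = (2.576 + 1.282)² · (0.72·0.28 + 0.59·0.41) / (0.13)²
  = (3.858)² · (0.2016 + 0.2419) / 0.0169
  = 14.8842 · 0.4435 / 0.0169
  = 390.60
Round up → n = 391 per group.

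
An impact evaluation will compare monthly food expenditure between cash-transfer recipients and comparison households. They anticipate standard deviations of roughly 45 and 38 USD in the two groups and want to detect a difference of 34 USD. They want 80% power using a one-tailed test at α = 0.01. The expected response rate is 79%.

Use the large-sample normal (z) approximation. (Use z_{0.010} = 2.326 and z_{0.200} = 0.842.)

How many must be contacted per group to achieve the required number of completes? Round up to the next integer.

n = 39 per group

n = (z_α + z_β)² · (σ₁² + σ₂²) / δ²
  = (2.326 + 0.842)² · (45² + 38² = 3469) / 34²
  = 10.0362 · 3469 / 1156
  = 30.12
Adjust for 79% response: 30.12 / 0.79 = 38.12.
Round up → n = 39 per group.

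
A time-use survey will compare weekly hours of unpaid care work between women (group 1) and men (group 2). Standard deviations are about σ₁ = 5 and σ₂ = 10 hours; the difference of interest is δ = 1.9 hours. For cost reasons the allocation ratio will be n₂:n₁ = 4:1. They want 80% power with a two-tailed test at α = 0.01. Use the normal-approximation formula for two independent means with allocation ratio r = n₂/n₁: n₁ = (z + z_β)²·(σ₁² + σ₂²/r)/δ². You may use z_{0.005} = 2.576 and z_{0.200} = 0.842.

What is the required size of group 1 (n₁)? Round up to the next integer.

n₁ = 162

n₁ = (z_{α/2} + z_β)² · (σ₁² + σ₂²/r) / δ²
   = (2.576 + 0.842)² · (5² + 10²/4) / 1.9²
   = 11.6827 · (25 + 25) / 3.61
   = 11.6827 · 50 / 3.61
   = 161.81
Round up → n₁ = 162; n₂ = r·n₁ = 4 × 162 = 648.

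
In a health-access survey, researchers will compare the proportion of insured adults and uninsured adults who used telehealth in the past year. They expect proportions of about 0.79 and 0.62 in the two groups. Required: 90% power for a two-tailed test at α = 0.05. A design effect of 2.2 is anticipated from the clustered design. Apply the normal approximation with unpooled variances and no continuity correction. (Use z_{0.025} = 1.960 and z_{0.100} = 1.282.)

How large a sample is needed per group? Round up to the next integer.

n = 322 per group

n = (z_{α/2} + z_β)² · [p₁(1−p₁) + p₂(1−p₂)] / (p₁ − p₂)²
  = (1.960 + 1.282)² · (0.79·0.21 + 0.62·0.38) / (0.17)²
  = (3.242)² · (0.1659 + 0.2356) / 0.0289
  = 10.5106 · 0.4015 / 0.0289
  = 146.02
Design effect: 2.2 × 146.02 = 321.25.
Round up → n = 322 per group.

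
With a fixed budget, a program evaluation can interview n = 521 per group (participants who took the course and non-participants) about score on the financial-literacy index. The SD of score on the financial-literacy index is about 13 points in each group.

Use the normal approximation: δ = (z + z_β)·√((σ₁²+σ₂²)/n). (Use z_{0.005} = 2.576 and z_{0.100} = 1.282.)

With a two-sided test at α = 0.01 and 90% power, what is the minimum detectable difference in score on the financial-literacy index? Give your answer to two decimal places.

δ = (z_{α/2} + z_β) · √((σ₁²+σ₂²)/n)
  = (2.576 + 1.282) · √(338/521)
  = 3.858 · √0.64875
  = 3.858 · 0.8055
  = 3.1074

Minimum detectable difference ≈ 3.11 points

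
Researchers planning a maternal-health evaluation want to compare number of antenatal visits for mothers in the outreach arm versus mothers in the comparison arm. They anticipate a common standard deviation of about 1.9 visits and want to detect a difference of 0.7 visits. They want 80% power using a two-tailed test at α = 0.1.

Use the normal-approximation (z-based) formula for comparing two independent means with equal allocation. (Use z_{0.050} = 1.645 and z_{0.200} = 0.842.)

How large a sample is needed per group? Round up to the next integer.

n = 92 per group

n = (z_{α/2} + z_β)² · (σ₁² + σ₂²) / δ²
  = (1.645 + 0.842)² · (2·1.9² = 7.22) / 0.7²
  = 6.1852 · 7.22 / 0.49
  = 91.14
Round up → n = 92 per group.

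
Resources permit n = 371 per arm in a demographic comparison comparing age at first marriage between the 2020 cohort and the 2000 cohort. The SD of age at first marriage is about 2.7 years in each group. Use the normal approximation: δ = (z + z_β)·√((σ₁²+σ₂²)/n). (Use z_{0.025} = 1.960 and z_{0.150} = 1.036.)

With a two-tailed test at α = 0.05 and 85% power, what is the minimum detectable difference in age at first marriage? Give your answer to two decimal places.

δ = (z_{α/2} + z_β) · √((σ₁²+σ₂²)/n)
  = (1.960 + 1.036) · √(14.58/371)
  = 2.996 · √0.0393
  = 2.996 · 0.1982
  = 0.5939

Minimum detectable difference ≈ 0.59 years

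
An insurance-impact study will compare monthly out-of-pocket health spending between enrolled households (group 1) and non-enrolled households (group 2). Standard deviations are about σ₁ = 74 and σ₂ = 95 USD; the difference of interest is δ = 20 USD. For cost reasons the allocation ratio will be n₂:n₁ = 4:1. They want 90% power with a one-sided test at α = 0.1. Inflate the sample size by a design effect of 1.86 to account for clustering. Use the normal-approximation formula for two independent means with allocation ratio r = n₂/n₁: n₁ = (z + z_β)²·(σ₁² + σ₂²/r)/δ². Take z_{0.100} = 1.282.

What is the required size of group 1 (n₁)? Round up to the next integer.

n₁ = (z_α + z_β)² · (σ₁² + σ₂²/r) / δ²
   = (1.282 + 1.282)² · (74² + 95²/4) / 20²
   = 6.5741 · (5476 + 2256.2) / 400
   = 6.5741 · 7732.2 / 400
   = 127.08
Design effect: 1.86 × 127.08 = 236.37.
Round up → n₁ = 237; n₂ = r·n₁ = 4 × 237 = 948.

n₁ = 237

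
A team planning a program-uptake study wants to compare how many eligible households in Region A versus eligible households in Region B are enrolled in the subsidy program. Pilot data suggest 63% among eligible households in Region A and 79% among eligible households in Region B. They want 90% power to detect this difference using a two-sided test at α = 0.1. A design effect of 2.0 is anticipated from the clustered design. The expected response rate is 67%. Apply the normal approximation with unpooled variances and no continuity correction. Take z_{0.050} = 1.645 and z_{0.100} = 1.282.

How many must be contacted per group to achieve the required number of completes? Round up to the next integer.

n = 399 per group

n = (z_{α/2} + z_β)² · [p₁(1−p₁) + p₂(1−p₂)] / (p₁ − p₂)²
  = (1.645 + 1.282)² · (0.63·0.37 + 0.79·0.21) / (-0.16)²
  = (2.927)² · (0.2331 + 0.1659) / 0.0256
  = 8.5673 · 0.3990 / 0.0256
  = 133.53
Design effect: 2.0 × 133.53 = 267.06.
Adjust for 67% response: 267.06 / 0.67 = 398.60.
Round up → n = 399 per group.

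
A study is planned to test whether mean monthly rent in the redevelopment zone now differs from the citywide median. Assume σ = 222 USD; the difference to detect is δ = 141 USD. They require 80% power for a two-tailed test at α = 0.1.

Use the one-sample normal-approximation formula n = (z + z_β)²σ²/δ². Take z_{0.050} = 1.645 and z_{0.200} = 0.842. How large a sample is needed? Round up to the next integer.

n = (z_{α/2} + z_β)² · σ² / δ²
  = (1.645 + 0.842)² · 222² / 141²
  = 6.1852 · 49284 / 19881
  = 15.33
Round up → n = 16.

n = 16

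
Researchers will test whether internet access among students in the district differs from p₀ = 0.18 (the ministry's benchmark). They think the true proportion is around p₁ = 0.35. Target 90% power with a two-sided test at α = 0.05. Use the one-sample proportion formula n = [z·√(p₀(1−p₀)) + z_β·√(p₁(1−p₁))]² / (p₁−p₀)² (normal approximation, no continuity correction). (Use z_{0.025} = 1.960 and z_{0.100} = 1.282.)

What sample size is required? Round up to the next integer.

n = [z_{α/2}·√(p₀q₀) + z_β·√(p₁q₁)]² / (p₁ − p₀)²
  = [1.960·√(0.18·0.82) + 1.282·√(0.35·0.65)]² / (0.17)²
  = [1.960·0.3842 + 1.282·0.4770]² / 0.0289
  = [1.3645]² / 0.0289
  = 64.42
Round up → n = 65.

n = 65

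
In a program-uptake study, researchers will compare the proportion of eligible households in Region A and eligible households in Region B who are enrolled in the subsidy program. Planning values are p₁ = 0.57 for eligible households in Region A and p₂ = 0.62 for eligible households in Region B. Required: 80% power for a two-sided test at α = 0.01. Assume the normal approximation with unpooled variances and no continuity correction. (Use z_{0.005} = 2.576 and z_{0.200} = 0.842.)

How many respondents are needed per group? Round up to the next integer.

n = 2247 per group

n = (z_{α/2} + z_β)² · [p₁(1−p₁) + p₂(1−p₂)] / (p₁ − p₂)²
  = (2.576 + 0.842)² · (0.57·0.43 + 0.62·0.38) / (-0.05)²
  = (3.418)² · (0.2451 + 0.2356) / 0.0025
  = 11.6827 · 0.4807 / 0.0025
  = 2246.35
Round up → n = 2247 per group.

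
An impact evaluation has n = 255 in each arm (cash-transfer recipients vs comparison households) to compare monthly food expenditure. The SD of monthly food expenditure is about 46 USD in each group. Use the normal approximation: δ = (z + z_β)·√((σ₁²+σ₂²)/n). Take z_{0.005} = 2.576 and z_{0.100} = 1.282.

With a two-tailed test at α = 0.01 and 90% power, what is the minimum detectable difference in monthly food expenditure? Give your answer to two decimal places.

Minimum detectable difference ≈ 15.72 USD

δ = (z_{α/2} + z_β) · √((σ₁²+σ₂²)/n)
  = (2.576 + 1.282) · √(4232/255)
  = 3.858 · √16.5961
  = 3.858 · 4.0738
  = 15.7168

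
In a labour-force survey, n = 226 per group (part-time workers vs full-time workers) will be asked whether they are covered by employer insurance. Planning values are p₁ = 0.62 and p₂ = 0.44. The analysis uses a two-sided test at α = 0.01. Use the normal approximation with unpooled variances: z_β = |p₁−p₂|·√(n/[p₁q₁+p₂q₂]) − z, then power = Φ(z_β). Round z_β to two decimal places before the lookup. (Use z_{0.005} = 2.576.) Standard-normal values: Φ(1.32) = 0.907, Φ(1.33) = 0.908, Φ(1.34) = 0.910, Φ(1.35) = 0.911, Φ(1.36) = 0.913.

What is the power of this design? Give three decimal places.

z_β = |p₁−p₂|·√(n/[p₁q₁+p₂q₂]) − z_{α/2}
    = 0.18 · √(226/0.4820) − 2.576
    = 0.18 · 21.6536 − 2.576
    = 3.8977 − 2.576 = 1.3217 → 1.32
Power = Φ(1.32) = 0.907.

Power ≈ 0.907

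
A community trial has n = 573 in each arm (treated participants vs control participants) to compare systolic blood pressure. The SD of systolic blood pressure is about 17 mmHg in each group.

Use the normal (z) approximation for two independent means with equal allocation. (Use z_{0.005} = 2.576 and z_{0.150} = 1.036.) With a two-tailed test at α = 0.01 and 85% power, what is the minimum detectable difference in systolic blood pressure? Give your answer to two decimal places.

Minimum detectable difference ≈ 3.63 mmHg

δ = (z_{α/2} + z_β) · √((σ₁²+σ₂²)/n)
  = (2.576 + 1.036) · √(578/573)
  = 3.612 · √1.0087
  = 3.612 · 1.0044
  = 3.6277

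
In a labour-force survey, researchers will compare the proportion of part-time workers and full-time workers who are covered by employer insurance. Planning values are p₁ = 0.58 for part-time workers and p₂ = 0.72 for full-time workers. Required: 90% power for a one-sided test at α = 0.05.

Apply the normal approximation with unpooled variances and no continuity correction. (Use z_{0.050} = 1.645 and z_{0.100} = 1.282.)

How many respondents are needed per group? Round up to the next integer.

n = 195 per group

n = (z_α + z_β)² · [p₁(1−p₁) + p₂(1−p₂)] / (p₁ − p₂)²
  = (1.645 + 1.282)² · (0.58·0.42 + 0.72·0.28) / (-0.14)²
  = (2.927)² · (0.2436 + 0.2016) / 0.0196
  = 8.5673 · 0.4452 / 0.0196
  = 194.60
Round up → n = 195 per group.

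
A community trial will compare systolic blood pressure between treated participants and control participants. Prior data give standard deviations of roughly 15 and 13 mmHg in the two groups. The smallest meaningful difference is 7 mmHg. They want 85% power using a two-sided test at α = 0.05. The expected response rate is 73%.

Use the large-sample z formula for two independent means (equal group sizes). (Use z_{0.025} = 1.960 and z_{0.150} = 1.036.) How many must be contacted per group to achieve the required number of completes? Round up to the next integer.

n = 99 per group

n = (z_{α/2} + z_β)² · (σ₁² + σ₂²) / δ²
  = (1.960 + 1.036)² · (15² + 13² = 394) / 7²
  = 8.9760 · 394 / 49
  = 72.17
Adjust for 73% response: 72.17 / 0.73 = 98.87.
Round up → n = 99 per group.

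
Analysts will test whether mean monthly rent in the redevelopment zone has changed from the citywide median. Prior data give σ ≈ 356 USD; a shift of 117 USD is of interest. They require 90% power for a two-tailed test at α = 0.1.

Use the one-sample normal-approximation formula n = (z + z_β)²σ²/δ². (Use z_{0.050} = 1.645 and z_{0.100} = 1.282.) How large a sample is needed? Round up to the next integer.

n = 80

n = (z_{α/2} + z_β)² · σ² / δ²
  = (1.645 + 1.282)² · 356² / 117²
  = 8.5673 · 126736 / 13689
  = 79.32
Round up → n = 80.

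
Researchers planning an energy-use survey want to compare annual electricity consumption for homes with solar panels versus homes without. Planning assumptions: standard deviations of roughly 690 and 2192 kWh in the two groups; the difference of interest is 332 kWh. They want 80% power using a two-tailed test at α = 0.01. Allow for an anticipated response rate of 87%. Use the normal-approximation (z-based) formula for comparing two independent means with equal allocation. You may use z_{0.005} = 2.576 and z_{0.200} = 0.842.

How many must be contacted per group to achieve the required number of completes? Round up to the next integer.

n = (z_{α/2} + z_β)² · (σ₁² + σ₂²) / δ²
  = (2.576 + 0.842)² · (690² + 2192² = 5280964) / 332²
  = 11.6827 · 5280964 / 110224
  = 559.73
Adjust for 87% response: 559.73 / 0.87 = 643.37.
Round up → n = 644 per group.

n = 644 per group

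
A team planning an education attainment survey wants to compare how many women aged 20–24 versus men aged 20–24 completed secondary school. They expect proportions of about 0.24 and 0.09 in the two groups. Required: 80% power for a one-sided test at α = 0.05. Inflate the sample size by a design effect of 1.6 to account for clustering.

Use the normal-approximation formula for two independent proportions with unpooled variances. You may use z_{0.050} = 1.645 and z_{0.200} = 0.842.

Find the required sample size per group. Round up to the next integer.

n = (z_α + z_β)² · [p₁(1−p₁) + p₂(1−p₂)] / (p₁ − p₂)²
  = (1.645 + 0.842)² · (0.24·0.76 + 0.09·0.91) / (0.15)²
  = (2.487)² · (0.1824 + 0.0819) / 0.0225
  = 6.1852 · 0.2643 / 0.0225
  = 72.66
Design effect: 1.6 × 72.66 = 116.25.
Round up → n = 117 per group.

n = 117 per group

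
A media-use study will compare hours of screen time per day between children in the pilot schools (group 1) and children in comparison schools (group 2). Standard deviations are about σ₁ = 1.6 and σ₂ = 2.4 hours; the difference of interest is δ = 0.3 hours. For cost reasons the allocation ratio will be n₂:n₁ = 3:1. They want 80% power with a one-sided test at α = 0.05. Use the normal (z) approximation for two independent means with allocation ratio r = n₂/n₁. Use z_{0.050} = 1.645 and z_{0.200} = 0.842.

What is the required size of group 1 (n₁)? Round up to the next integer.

n₁ = 308

n₁ = (z_α + z_β)² · (σ₁² + σ₂²/r) / δ²
   = (1.645 + 0.842)² · (1.6² + 2.4²/3) / 0.3²
   = 6.1852 · (2.56 + 1.92) / 0.09
   = 6.1852 · 4.48 / 0.09
   = 307.88
Round up → n₁ = 308; n₂ = r·n₁ = 3 × 308 = 924.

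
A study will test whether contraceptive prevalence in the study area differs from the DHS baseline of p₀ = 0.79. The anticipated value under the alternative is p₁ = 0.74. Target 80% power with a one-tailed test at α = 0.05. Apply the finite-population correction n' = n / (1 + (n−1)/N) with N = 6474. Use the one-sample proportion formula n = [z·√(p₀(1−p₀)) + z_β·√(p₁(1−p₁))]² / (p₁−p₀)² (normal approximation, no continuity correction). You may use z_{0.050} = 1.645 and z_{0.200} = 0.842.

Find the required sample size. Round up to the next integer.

n = [z_α·√(p₀q₀) + z_β·√(p₁q₁)]² / (p₁ − p₀)²
  = [1.645·√(0.79·0.21) + 0.842·√(0.74·0.26)]² / (-0.05)²
  = [1.645·0.4073 + 0.842·0.4386]² / 0.0025
  = [1.0394]² / 0.0025
  = 432.10
Finite-population correction (N = 6474): 432.10 / (1 + (432.10 − 1)/6474) = 405.12.
Round up → n = 406.

n = 406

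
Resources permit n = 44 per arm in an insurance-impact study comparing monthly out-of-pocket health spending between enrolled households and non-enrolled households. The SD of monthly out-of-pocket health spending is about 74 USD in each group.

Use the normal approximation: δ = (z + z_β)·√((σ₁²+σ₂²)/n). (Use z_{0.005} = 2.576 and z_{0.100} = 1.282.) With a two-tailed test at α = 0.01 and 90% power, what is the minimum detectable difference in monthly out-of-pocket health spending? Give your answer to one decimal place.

δ = (z_{α/2} + z_β) · √((σ₁²+σ₂²)/n)
  = (2.576 + 1.282) · √(10952/44)
  = 3.858 · √248.9091
  = 3.858 · 15.7769
  = 60.8671

Minimum detectable difference ≈ 60.9 USD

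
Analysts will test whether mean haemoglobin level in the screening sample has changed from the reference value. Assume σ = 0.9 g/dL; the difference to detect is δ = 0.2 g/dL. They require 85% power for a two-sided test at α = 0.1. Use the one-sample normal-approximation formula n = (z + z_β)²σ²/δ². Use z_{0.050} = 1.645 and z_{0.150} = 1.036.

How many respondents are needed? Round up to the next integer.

n = 146

n = (z_{α/2} + z_β)² · σ² / δ²
  = (1.645 + 1.036)² · 0.9² / 0.2²
  = 7.1878 · 0.81 / 0.04
  = 145.55
Round up → n = 146.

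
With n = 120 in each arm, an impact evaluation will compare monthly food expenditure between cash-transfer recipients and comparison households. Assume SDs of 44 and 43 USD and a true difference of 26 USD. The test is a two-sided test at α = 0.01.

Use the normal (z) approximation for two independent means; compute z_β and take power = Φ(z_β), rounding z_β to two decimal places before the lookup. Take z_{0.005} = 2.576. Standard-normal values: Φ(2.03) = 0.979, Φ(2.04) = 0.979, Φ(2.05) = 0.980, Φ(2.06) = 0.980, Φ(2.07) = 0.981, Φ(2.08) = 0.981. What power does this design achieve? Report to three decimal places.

z_β = δ·√(n/(σ₁²+σ₂²)) − z_{α/2}
    = 26 · √(120/3785) − 2.576
    = 26 · 0.17806 − 2.576
    = 4.6295 − 2.576 = 2.0535 → 2.05
Power = Φ(2.05) = 0.980.

Power ≈ 0.980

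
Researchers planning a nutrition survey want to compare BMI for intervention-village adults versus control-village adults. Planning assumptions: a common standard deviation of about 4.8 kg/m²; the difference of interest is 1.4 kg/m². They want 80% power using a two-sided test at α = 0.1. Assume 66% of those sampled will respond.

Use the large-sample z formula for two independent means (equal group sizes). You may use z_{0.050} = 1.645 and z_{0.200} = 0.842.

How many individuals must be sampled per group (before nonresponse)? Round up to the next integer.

n = 221 per group

n = (z_{α/2} + z_β)² · (σ₁² + σ₂²) / δ²
  = (1.645 + 0.842)² · (2·4.8² = 46.08) / 1.4²
  = 6.1852 · 46.08 / 1.96
  = 145.41
Adjust for 66% response: 145.41 / 0.66 = 220.33.
Round up → n = 221 per group.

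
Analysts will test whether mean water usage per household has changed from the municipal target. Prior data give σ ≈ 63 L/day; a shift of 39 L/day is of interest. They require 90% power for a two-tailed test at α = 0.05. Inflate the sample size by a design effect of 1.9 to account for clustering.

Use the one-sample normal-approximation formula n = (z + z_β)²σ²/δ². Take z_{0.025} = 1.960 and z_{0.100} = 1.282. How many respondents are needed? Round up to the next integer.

n = (z_{α/2} + z_β)² · σ² / δ²
  = (1.960 + 1.282)² · 63² / 39²
  = 10.5106 · 3969 / 1521
  = 27.43
Design effect: 1.9 × 27.43 = 52.11.
Round up → n = 53.

n = 53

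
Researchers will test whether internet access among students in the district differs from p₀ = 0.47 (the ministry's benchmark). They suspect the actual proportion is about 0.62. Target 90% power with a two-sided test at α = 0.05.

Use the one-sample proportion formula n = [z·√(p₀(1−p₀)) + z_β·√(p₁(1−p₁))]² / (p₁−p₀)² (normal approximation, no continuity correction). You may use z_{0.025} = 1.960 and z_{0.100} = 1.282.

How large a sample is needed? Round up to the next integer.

n = [z_{α/2}·√(p₀q₀) + z_β·√(p₁q₁)]² / (p₁ − p₀)²
  = [1.960·√(0.47·0.53) + 1.282·√(0.62·0.38)]² / (0.15)²
  = [1.960·0.4991 + 1.282·0.4854]² / 0.0225
  = [1.6005]² / 0.0225
  = 113.85
Round up → n = 114.

n = 114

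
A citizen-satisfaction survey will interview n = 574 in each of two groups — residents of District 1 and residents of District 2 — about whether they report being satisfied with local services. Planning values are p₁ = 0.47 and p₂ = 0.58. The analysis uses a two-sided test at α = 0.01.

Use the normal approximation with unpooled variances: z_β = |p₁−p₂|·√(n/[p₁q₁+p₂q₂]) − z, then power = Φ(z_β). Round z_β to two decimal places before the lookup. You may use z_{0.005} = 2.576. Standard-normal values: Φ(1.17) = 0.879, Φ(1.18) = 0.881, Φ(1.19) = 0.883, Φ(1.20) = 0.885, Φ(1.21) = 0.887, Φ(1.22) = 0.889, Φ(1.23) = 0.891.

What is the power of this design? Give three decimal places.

Power ≈ 0.881

z_β = |p₁−p₂|·√(n/[p₁q₁+p₂q₂]) − z_{α/2}
    = 0.11 · √(574/0.4927) − 2.576
    = 0.11 · 34.1322 − 2.576
    = 3.7545 − 2.576 = 1.1785 → 1.18
Power = Φ(1.18) = 0.881.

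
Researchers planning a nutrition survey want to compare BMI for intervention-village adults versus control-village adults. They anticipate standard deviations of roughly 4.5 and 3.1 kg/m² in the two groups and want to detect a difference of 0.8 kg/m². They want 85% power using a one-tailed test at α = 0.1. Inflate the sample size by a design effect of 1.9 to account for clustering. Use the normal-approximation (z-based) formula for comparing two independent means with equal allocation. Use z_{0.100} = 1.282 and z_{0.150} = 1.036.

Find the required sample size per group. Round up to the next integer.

n = 477 per group

n = (z_α + z_β)² · (σ₁² + σ₂²) / δ²
  = (1.282 + 1.036)² · (4.5² + 3.1² = 29.86) / 0.8²
  = 5.3731 · 29.86 / 0.64
  = 250.69
Design effect: 1.9 × 250.69 = 476.31.
Round up → n = 477 per group.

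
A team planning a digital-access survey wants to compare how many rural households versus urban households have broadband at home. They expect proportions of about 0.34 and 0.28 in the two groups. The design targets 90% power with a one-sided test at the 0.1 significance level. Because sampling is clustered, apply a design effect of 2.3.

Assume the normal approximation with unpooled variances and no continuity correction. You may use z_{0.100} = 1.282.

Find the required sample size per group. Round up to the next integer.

n = (z_α + z_β)² · [p₁(1−p₁) + p₂(1−p₂)] / (p₁ − p₂)²
  = (1.282 + 1.282)² · (0.34·0.66 + 0.28·0.72) / (0.06)²
  = (2.564)² · (0.2244 + 0.2016) / 0.0036
  = 6.5741 · 0.4260 / 0.0036
  = 777.93
Design effect: 2.3 × 777.93 = 1789.25.
Round up → n = 1790 per group.

n = 1790 per group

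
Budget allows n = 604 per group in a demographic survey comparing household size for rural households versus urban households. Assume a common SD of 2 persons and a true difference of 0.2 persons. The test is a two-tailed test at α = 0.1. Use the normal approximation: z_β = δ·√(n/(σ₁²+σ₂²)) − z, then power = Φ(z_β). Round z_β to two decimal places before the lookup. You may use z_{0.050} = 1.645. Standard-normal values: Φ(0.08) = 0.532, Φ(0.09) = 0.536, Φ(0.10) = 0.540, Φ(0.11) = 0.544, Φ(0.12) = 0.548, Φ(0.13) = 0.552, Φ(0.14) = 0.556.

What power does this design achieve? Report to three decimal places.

Power ≈ 0.536

z_β = δ·√(n/(σ₁²+σ₂²)) − z_{α/2}
    = 0.2 · √(604/8) − 1.645
    = 0.2 · 8.68907 − 1.645
    = 1.7378 − 1.645 = 0.0928 → 0.09
Power = Φ(0.09) = 0.536.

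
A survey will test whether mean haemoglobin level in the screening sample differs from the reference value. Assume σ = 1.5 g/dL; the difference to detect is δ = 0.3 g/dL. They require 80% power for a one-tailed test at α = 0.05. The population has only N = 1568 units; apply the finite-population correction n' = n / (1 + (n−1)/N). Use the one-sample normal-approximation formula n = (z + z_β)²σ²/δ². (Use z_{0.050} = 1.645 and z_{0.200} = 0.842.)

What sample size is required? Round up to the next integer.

n = 141

n = (z_α + z_β)² · σ² / δ²
  = (1.645 + 0.842)² · 1.5² / 0.3²
  = 6.1852 · 2.25 / 0.09
  = 154.63
Finite-population correction (N = 1568): 154.63 / (1 + (154.63 − 1)/1568) = 140.83.
Round up → n = 141.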